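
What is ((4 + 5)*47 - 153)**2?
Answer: 72900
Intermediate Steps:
((4 + 5)*47 - 153)**2 = (9*47 - 153)**2 = (423 - 153)**2 = 270**2 = 72900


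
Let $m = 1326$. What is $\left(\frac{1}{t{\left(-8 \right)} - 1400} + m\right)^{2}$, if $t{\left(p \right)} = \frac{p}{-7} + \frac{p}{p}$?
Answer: $\frac{168348107859409}{95746225} \approx 1.7583 \cdot 10^{6}$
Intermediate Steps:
$t{\left(p \right)} = 1 - \frac{p}{7}$ ($t{\left(p \right)} = p \left(- \frac{1}{7}\right) + 1 = - \frac{p}{7} + 1 = 1 - \frac{p}{7}$)
$\left(\frac{1}{t{\left(-8 \right)} - 1400} + m\right)^{2} = \left(\frac{1}{\left(1 - - \frac{8}{7}\right) - 1400} + 1326\right)^{2} = \left(\frac{1}{\left(1 + \frac{8}{7}\right) - 1400} + 1326\right)^{2} = \left(\frac{1}{\frac{15}{7} - 1400} + 1326\right)^{2} = \left(\frac{1}{- \frac{9785}{7}} + 1326\right)^{2} = \left(- \frac{7}{9785} + 1326\right)^{2} = \left(\frac{12974903}{9785}\right)^{2} = \frac{168348107859409}{95746225}$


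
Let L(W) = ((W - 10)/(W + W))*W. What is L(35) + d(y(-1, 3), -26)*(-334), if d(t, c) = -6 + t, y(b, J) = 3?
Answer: 2029/2 ≈ 1014.5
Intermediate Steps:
L(W) = -5 + W/2 (L(W) = ((-10 + W)/((2*W)))*W = ((-10 + W)*(1/(2*W)))*W = ((-10 + W)/(2*W))*W = -5 + W/2)
L(35) + d(y(-1, 3), -26)*(-334) = (-5 + (1/2)*35) + (-6 + 3)*(-334) = (-5 + 35/2) - 3*(-334) = 25/2 + 1002 = 2029/2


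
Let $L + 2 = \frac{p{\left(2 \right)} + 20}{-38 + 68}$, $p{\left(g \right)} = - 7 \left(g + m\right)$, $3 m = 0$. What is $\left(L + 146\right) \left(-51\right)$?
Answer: $- \frac{36771}{5} \approx -7354.2$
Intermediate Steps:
$m = 0$ ($m = \frac{1}{3} \cdot 0 = 0$)
$p{\left(g \right)} = - 7 g$ ($p{\left(g \right)} = - 7 \left(g + 0\right) = - 7 g$)
$L = - \frac{9}{5}$ ($L = -2 + \frac{\left(-7\right) 2 + 20}{-38 + 68} = -2 + \frac{-14 + 20}{30} = -2 + 6 \cdot \frac{1}{30} = -2 + \frac{1}{5} = - \frac{9}{5} \approx -1.8$)
$\left(L + 146\right) \left(-51\right) = \left(- \frac{9}{5} + 146\right) \left(-51\right) = \frac{721}{5} \left(-51\right) = - \frac{36771}{5}$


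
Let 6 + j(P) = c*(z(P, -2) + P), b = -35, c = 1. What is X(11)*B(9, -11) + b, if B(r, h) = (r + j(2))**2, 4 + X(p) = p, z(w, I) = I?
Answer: 28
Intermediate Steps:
X(p) = -4 + p
j(P) = -8 + P (j(P) = -6 + 1*(-2 + P) = -6 + (-2 + P) = -8 + P)
B(r, h) = (-6 + r)**2 (B(r, h) = (r + (-8 + 2))**2 = (r - 6)**2 = (-6 + r)**2)
X(11)*B(9, -11) + b = (-4 + 11)*(-6 + 9)**2 - 35 = 7*3**2 - 35 = 7*9 - 35 = 63 - 35 = 28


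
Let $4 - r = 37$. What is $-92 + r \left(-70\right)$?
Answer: $2218$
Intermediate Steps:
$r = -33$ ($r = 4 - 37 = -33$)
$-92 + r \left(-70\right) = -92 - -2310 = -92 + 2310 = 2218$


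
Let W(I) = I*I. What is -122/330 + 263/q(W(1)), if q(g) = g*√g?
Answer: 43334/165 ≈ 262.63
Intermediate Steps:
W(I) = I²
q(g) = g^(3/2)
-122/330 + 263/q(W(1)) = -122/330 + 263/((1²)^(3/2)) = -122*1/330 + 263/(1^(3/2)) = -61/165 + 263/1 = -61/165 + 263*1 = -61/165 + 263 = 43334/165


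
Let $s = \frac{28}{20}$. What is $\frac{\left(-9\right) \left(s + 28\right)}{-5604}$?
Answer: $\frac{441}{9340} \approx 0.047216$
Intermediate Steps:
$s = \frac{7}{5}$ ($s = 28 \cdot \frac{1}{20} = \frac{7}{5} \approx 1.4$)
$\frac{\left(-9\right) \left(s + 28\right)}{-5604} = \frac{\left(-9\right) \left(\frac{7}{5} + 28\right)}{-5604} = \left(-9\right) \frac{147}{5} \left(- \frac{1}{5604}\right) = \left(- \frac{1323}{5}\right) \left(- \frac{1}{5604}\right) = \frac{441}{9340}$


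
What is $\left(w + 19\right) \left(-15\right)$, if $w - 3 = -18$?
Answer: $-60$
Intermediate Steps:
$w = -15$ ($w = 3 - 18 = -15$)
$\left(w + 19\right) \left(-15\right) = \left(-15 + 19\right) \left(-15\right) = 4 \left(-15\right) = -60$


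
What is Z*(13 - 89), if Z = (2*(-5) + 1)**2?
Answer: -6156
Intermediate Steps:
Z = 81 (Z = (-10 + 1)**2 = (-9)**2 = 81)
Z*(13 - 89) = 81*(13 - 89) = 81*(-76) = -6156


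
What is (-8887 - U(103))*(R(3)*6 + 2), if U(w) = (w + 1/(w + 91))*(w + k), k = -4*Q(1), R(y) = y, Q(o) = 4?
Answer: -34625990/97 ≈ -3.5697e+5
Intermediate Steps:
k = -16 (k = -4*4 = -16)
U(w) = (-16 + w)*(w + 1/(91 + w)) (U(w) = (w + 1/(w + 91))*(w - 16) = (w + 1/(91 + w))*(-16 + w) = (-16 + w)*(w + 1/(91 + w)))
(-8887 - U(103))*(R(3)*6 + 2) = (-8887 - (-16 + 103³ - 1455*103 + 75*103²)/(91 + 103))*(3*6 + 2) = (-8887 - (-16 + 1092727 - 149865 + 75*10609)/194)*(18 + 2) = (-8887 - (-16 + 1092727 - 149865 + 795675)/194)*20 = (-8887 - 1738521/194)*20 = -3462599/194*20 = -34625990/97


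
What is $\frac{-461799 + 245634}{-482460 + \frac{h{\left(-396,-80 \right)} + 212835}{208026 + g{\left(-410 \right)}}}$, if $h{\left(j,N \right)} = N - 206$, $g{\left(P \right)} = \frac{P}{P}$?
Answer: $\frac{44968156455}{100364493871} \approx 0.44805$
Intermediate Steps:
$g{\left(P \right)} = 1$
$h{\left(j,N \right)} = -206 + N$
$\frac{-461799 + 245634}{-482460 + \frac{h{\left(-396,-80 \right)} + 212835}{208026 + g{\left(-410 \right)}}} = \frac{-461799 + 245634}{-482460 + \frac{\left(-206 - 80\right) + 212835}{208026 + 1}} = - \frac{216165}{-482460 + \frac{-286 + 212835}{208027}} = - \frac{216165}{-482460 + 212549 \cdot \frac{1}{208027}} = - \frac{216165}{-482460 + \frac{212549}{208027}} = - \frac{216165}{- \frac{100364493871}{208027}} = \left(-216165\right) \left(- \frac{208027}{100364493871}\right) = \frac{44968156455}{100364493871}$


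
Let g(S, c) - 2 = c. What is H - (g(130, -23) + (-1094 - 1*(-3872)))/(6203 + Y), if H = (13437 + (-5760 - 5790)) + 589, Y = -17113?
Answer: 27015917/10910 ≈ 2476.3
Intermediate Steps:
g(S, c) = 2 + c
H = 2476 (H = (13437 - 11550) + 589 = 1887 + 589 = 2476)
H - (g(130, -23) + (-1094 - 1*(-3872)))/(6203 + Y) = 2476 - ((2 - 23) + (-1094 - 1*(-3872)))/(6203 - 17113) = 2476 - (-21 + (-1094 + 3872))/(-10910) = 2476 - (-21 + 2778)*(-1)/10910 = 2476 - 2757*(-1)/10910 = 2476 - 1*(-2757/10910) = 2476 + 2757/10910 = 27015917/10910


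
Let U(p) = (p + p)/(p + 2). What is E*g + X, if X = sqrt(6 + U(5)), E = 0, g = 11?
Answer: 2*sqrt(91)/7 ≈ 2.7255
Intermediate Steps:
U(p) = 2*p/(2 + p) (U(p) = (2*p)/(2 + p) = 2*p/(2 + p))
X = 2*sqrt(91)/7 (X = sqrt(6 + 2*5/(2 + 5)) = sqrt(6 + 2*5/7) = sqrt(6 + 2*5*(1/7)) = sqrt(6 + 10/7) = sqrt(52/7) = 2*sqrt(91)/7 ≈ 2.7255)
E*g + X = 0*11 + 2*sqrt(91)/7 = 0 + 2*sqrt(91)/7 = 2*sqrt(91)/7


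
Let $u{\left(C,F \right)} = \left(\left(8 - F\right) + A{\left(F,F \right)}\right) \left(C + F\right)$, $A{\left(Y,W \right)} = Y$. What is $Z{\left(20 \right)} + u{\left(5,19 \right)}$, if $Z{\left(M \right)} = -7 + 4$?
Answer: $189$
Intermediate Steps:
$Z{\left(M \right)} = -3$
$u{\left(C,F \right)} = 8 C + 8 F$ ($u{\left(C,F \right)} = \left(\left(8 - F\right) + F\right) \left(C + F\right) = 8 \left(C + F\right) = 8 C + 8 F$)
$Z{\left(20 \right)} + u{\left(5,19 \right)} = -3 + \left(8 \cdot 5 + 8 \cdot 19\right) = -3 + \left(40 + 152\right) = -3 + 192 = 189$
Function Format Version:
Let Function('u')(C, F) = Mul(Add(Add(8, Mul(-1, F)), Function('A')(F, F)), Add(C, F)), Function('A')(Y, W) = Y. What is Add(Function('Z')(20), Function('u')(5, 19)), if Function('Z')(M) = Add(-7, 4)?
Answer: 189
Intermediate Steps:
Function('Z')(M) = -3
Function('u')(C, F) = Add(Mul(8, C), Mul(8, F)) (Function('u')(C, F) = Mul(Add(Add(8, Mul(-1, F)), F), Add(C, F)) = Mul(8, Add(C, F)) = Add(Mul(8, C), Mul(8, F)))
Add(Function('Z')(20), Function('u')(5, 19)) = Add(-3, Add(Mul(8, 5), Mul(8, 19))) = Add(-3, Add(40, 152)) = Add(-3, 192) = 189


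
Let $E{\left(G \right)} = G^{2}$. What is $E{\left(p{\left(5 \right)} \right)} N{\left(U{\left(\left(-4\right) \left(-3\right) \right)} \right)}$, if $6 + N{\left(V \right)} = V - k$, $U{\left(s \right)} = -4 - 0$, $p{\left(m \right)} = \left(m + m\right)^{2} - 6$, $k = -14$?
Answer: $35344$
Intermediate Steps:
$p{\left(m \right)} = -6 + 4 m^{2}$ ($p{\left(m \right)} = \left(2 m\right)^{2} - 6 = 4 m^{2} - 6 = -6 + 4 m^{2}$)
$U{\left(s \right)} = -4$ ($U{\left(s \right)} = -4 + 0 = -4$)
$N{\left(V \right)} = 8 + V$ ($N{\left(V \right)} = -6 + \left(V - -14\right) = -6 + \left(V + 14\right) = -6 + \left(14 + V\right) = 8 + V$)
$E{\left(p{\left(5 \right)} \right)} N{\left(U{\left(\left(-4\right) \left(-3\right) \right)} \right)} = \left(-6 + 4 \cdot 5^{2}\right)^{2} \left(8 - 4\right) = \left(-6 + 4 \cdot 25\right)^{2} \cdot 4 = \left(-6 + 100\right)^{2} \cdot 4 = 94^{2} \cdot 4 = 8836 \cdot 4 = 35344$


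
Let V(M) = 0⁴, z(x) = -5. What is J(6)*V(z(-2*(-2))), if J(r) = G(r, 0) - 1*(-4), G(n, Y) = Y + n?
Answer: 0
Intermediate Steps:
V(M) = 0
J(r) = 4 + r (J(r) = (0 + r) - 1*(-4) = r + 4 = 4 + r)
J(6)*V(z(-2*(-2))) = (4 + 6)*0 = 10*0 = 0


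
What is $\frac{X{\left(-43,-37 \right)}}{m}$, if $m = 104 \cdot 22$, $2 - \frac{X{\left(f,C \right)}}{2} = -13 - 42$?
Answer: $\frac{57}{1144} \approx 0.049825$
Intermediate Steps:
$X{\left(f,C \right)} = 114$ ($X{\left(f,C \right)} = 4 - 2 \left(-13 - 42\right) = 4 - -110 = 4 + 110 = 114$)
$m = 2288$
$\frac{X{\left(-43,-37 \right)}}{m} = \frac{114}{2288} = 114 \cdot \frac{1}{2288} = \frac{57}{1144}$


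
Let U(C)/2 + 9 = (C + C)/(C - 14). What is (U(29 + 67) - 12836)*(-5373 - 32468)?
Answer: 19935471302/41 ≈ 4.8623e+8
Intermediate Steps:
U(C) = -18 + 4*C/(-14 + C) (U(C) = -18 + 2*((C + C)/(C - 14)) = -18 + 2*((2*C)/(-14 + C)) = -18 + 2*(2*C/(-14 + C)) = -18 + 4*C/(-14 + C))
(U(29 + 67) - 12836)*(-5373 - 32468) = (14*(18 - (29 + 67))/(-14 + (29 + 67)) - 12836)*(-5373 - 32468) = (14*(18 - 1*96)/(-14 + 96) - 12836)*(-37841) = (14*(18 - 96)/82 - 12836)*(-37841) = (14*(1/82)*(-78) - 12836)*(-37841) = (-546/41 - 12836)*(-37841) = -526822/41*(-37841) = 19935471302/41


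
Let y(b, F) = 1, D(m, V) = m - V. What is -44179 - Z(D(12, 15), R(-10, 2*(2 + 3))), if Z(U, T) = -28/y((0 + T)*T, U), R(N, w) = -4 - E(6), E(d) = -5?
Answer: -44151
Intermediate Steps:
R(N, w) = 1 (R(N, w) = -4 - 1*(-5) = -4 + 5 = 1)
Z(U, T) = -28 (Z(U, T) = -28/1 = -28*1 = -28)
-44179 - Z(D(12, 15), R(-10, 2*(2 + 3))) = -44179 - 1*(-28) = -44179 + 28 = -44151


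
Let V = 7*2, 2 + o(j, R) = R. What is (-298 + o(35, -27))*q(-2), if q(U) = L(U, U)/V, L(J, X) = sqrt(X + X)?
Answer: -327*I/7 ≈ -46.714*I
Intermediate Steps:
o(j, R) = -2 + R
L(J, X) = sqrt(2)*sqrt(X) (L(J, X) = sqrt(2*X) = sqrt(2)*sqrt(X))
V = 14
q(U) = sqrt(2)*sqrt(U)/14 (q(U) = (sqrt(2)*sqrt(U))/14 = (sqrt(2)*sqrt(U))*(1/14) = sqrt(2)*sqrt(U)/14)
(-298 + o(35, -27))*q(-2) = (-298 + (-2 - 27))*(sqrt(2)*sqrt(-2)/14) = (-298 - 29)*(sqrt(2)*(I*sqrt(2))/14) = -327*I/7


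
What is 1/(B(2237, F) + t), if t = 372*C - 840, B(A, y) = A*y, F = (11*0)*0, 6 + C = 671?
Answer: 1/246540 ≈ 4.0561e-6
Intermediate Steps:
C = 665 (C = -6 + 671 = 665)
F = 0 (F = 0*0 = 0)
t = 246540 (t = 372*665 - 840 = 247380 - 840 = 246540)
1/(B(2237, F) + t) = 1/(2237*0 + 246540) = 1/(0 + 246540) = 1/246540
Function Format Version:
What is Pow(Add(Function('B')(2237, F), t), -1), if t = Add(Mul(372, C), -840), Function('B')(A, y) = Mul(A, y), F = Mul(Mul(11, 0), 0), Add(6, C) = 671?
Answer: Rational(1, 246540) ≈ 4.0561e-6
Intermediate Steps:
C = 665 (C = Add(-6, 671) = 665)
F = 0 (F = Mul(0, 0) = 0)
t = 246540 (t = Add(Mul(372, 665), -840) = Add(247380, -840) = 246540)
Pow(Add(Function('B')(2237, F), t), -1) = Pow(Add(Mul(2237, 0), 246540), -1) = Pow(Add(0, 246540), -1) = Pow(246540, -1) = Rational(1, 246540)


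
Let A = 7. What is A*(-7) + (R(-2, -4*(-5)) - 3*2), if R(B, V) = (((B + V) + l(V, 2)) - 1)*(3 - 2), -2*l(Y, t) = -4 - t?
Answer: -35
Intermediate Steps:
l(Y, t) = 2 + t/2 (l(Y, t) = -(-4 - t)/2 = 2 + t/2)
R(B, V) = 2 + B + V (R(B, V) = (((B + V) + (2 + (½)*2)) - 1)*(3 - 2) = (((B + V) + (2 + 1)) - 1)*1 = (((B + V) + 3) - 1)*1 = ((3 + B + V) - 1)*1 = (2 + B + V)*1 = 2 + B + V)
A*(-7) + (R(-2, -4*(-5)) - 3*2) = 7*(-7) + ((2 - 2 - 4*(-5)) - 3*2) = -49 + ((2 - 2 + 20) - 6) = -49 + (20 - 6) = -49 + 14 = -35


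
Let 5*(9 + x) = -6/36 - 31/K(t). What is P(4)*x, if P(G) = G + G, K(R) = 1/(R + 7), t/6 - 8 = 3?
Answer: -55396/15 ≈ -3693.1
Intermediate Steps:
t = 66 (t = 48 + 6*3 = 48 + 18 = 66)
K(R) = 1/(7 + R)
P(G) = 2*G
x = -13849/30 (x = -9 + (-6/36 - 31/(1/(7 + 66)))/5 = -9 + (-6*1/36 - 31/(1/73))/5 = -9 + (-⅙ - 31/1/73)/5 = -9 + (-⅙ - 31*73)/5 = -9 + (-⅙ - 2263)/5 = -9 + (⅕)*(-13579/6) = -9 - 13579/30 = -13849/30 ≈ -461.63)
P(4)*x = (2*4)*(-13849/30) = 8*(-13849/30) = -55396/15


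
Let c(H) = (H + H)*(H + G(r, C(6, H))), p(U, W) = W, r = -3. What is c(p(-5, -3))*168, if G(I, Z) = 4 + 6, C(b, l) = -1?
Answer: -7056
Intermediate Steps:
G(I, Z) = 10
c(H) = 2*H*(10 + H) (c(H) = (H + H)*(H + 10) = (2*H)*(10 + H) = 2*H*(10 + H))
c(p(-5, -3))*168 = (2*(-3)*(10 - 3))*168 = (2*(-3)*7)*168 = -42*168 = -7056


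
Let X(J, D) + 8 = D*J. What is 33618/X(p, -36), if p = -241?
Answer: 16809/4334 ≈ 3.8784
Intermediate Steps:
X(J, D) = -8 + D*J
33618/X(p, -36) = 33618/(-8 - 36*(-241)) = 33618/(-8 + 8676) = 33618/8668 = 33618*(1/8668) = 16809/4334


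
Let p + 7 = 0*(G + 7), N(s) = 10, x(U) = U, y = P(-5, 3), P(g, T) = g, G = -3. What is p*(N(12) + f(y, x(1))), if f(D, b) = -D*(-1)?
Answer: -35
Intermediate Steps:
y = -5
p = -7 (p = -7 + 0*(-3 + 7) = -7 + 0*4 = -7 + 0 = -7)
f(D, b) = D
p*(N(12) + f(y, x(1))) = -7*(10 - 5) = -7*5 = -35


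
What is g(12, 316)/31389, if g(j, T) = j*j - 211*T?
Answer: -66532/31389 ≈ -2.1196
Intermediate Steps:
g(j, T) = j² - 211*T
g(12, 316)/31389 = (12² - 211*316)/31389 = (144 - 66676)*(1/31389) = -66532*1/31389 = -66532/31389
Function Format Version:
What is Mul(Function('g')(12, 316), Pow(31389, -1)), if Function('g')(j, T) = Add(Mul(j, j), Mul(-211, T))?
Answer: Rational(-66532, 31389) ≈ -2.1196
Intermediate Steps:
Function('g')(j, T) = Add(Pow(j, 2), Mul(-211, T))
Mul(Function('g')(12, 316), Pow(31389, -1)) = Mul(Add(Pow(12, 2), Mul(-211, 316)), Pow(31389, -1)) = Mul(Add(144, -66676), Rational(1, 31389)) = Mul(-66532, Rational(1, 31389)) = Rational(-66532, 31389)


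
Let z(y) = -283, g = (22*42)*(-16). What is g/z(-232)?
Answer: 14784/283 ≈ 52.240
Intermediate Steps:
g = -14784 (g = 924*(-16) = -14784)
g/z(-232) = -14784/(-283) = -14784*(-1/283) = 14784/283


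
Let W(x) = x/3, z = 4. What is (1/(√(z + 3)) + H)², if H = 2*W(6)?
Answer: (28 + √7)²/49 ≈ 19.167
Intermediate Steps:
W(x) = x/3 (W(x) = x*(⅓) = x/3)
H = 4 (H = 2*((⅓)*6) = 2*2 = 4)
(1/(√(z + 3)) + H)² = (1/(√(4 + 3)) + 4)² = (1/(√7) + 4)² = (√7/7 + 4)² = (4 + √7/7)²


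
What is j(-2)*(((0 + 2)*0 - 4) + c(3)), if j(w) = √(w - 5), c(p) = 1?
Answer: -3*I*√7 ≈ -7.9373*I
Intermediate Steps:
j(w) = √(-5 + w)
j(-2)*(((0 + 2)*0 - 4) + c(3)) = √(-5 - 2)*(((0 + 2)*0 - 4) + 1) = √(-7)*((2*0 - 4) + 1) = (I*√7)*((0 - 4) + 1) = (I*√7)*(-4 + 1) = (I*√7)*(-3) = -3*I*√7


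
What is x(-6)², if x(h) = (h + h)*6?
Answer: 5184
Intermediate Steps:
x(h) = 12*h (x(h) = (2*h)*6 = 12*h)
x(-6)² = (12*(-6))² = (-72)² = 5184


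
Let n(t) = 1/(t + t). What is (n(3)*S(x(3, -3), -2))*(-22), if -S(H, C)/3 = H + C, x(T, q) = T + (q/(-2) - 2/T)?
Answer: 121/6 ≈ 20.167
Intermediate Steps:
n(t) = 1/(2*t)
x(T, q) = T - 2/T - q/2 (x(T, q) = T + (q*(-1/2) - 2/T) = T + (-q/2 - 2/T) = T + (-2/T - q/2) = T - 2/T - q/2)
S(H, C) = -3*C - 3*H (S(H, C) = -3*(H + C) = -3*(C + H) = -3*C - 3*H)
(n(3)*S(x(3, -3), -2))*(-22) = (((1/2)/3)*(-3*(-2) - 3*(3 - 2/3 - 1/2*(-3))))*(-22) = (((1/2)*(1/3))*(6 - 3*(3 - 2*1/3 + 3/2)))*(-22) = ((6 - 3*(3 - 2/3 + 3/2))/6)*(-22) = ((6 - 3*23/6)/6)*(-22) = ((6 - 23/2)/6)*(-22) = ((1/6)*(-11/2))*(-22) = -11/12*(-22) = 121/6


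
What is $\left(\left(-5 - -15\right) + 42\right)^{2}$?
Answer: $2704$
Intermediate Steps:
$\left(\left(-5 - -15\right) + 42\right)^{2} = \left(\left(-5 + 15\right) + 42\right)^{2} = \left(10 + 42\right)^{2} = 52^{2} = 2704$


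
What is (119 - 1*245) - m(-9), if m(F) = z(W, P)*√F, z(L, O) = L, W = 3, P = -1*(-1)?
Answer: -126 - 9*I ≈ -126.0 - 9.0*I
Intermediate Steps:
P = 1
m(F) = 3*√F
(119 - 1*245) - m(-9) = (119 - 1*245) - 3*√(-9) = (119 - 245) - 3*3*I = -126 - 9*I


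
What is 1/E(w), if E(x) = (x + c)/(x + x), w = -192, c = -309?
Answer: 128/167 ≈ 0.76647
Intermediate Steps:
E(x) = (-309 + x)/(2*x) (E(x) = (x - 309)/(x + x) = (-309 + x)/((2*x)) = (-309 + x)*(1/(2*x)) = (-309 + x)/(2*x))
1/E(w) = 1/((1/2)*(-309 - 192)/(-192)) = 1/((1/2)*(-1/192)*(-501)) = 1/(167/128) = 128/167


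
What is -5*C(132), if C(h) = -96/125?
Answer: 96/25 ≈ 3.8400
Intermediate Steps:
C(h) = -96/125 (C(h) = -96*1/125 = -96/125)
-5*C(132) = -5*(-96/125) = 96/25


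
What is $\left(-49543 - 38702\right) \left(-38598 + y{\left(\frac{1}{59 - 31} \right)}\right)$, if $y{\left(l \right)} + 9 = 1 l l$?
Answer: $\frac{2670989688315}{784} \approx 3.4069 \cdot 10^{9}$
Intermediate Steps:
$y{\left(l \right)} = -9 + l^{2}$ ($y{\left(l \right)} = -9 + 1 l l = -9 + l l = -9 + l^{2}$)
$\left(-49543 - 38702\right) \left(-38598 + y{\left(\frac{1}{59 - 31} \right)}\right) = \left(-49543 - 38702\right) \left(-38598 - \left(9 - \left(\frac{1}{59 - 31}\right)^{2}\right)\right) = - 88245 \left(-38598 - \left(9 - \left(\frac{1}{28}\right)^{2}\right)\right) = - 88245 \left(-38598 + \left(-9 + \frac{1}{784}\right)\right) = - 88245 \left(-38598 - \frac{7055}{784}\right) = \left(-88245\right) \left(- \frac{30267887}{784}\right) = \frac{2670989688315}{784}$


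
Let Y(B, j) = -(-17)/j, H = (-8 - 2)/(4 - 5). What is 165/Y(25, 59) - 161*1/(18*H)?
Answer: 1749563/3060 ≈ 571.75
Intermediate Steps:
H = 10 (H = -10/(-1) = -10*(-1) = 10)
Y(B, j) = 17/j
165/Y(25, 59) - 161*1/(18*H) = 165/((17/59)) - 161/((-3*10)*(2*(-3))) = 165/((17*(1/59))) - 161/((-30*(-6))) = 165/(17/59) - 161/180 = 165*(59/17) - 161*1/180 = 9735/17 - 161/180 = 1749563/3060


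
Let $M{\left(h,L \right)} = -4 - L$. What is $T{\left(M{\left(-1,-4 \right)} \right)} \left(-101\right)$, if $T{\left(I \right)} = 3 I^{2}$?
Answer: $0$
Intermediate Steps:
$T{\left(M{\left(-1,-4 \right)} \right)} \left(-101\right) = 3 \left(-4 - -4\right)^{2} \left(-101\right) = 3 \left(-4 + 4\right)^{2} \left(-101\right) = 3 \cdot 0^{2} \left(-101\right) = 3 \cdot 0 \left(-101\right) = 0 \left(-101\right) = 0$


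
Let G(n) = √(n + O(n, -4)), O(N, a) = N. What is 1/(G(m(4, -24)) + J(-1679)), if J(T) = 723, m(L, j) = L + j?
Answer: 723/522769 - 2*I*√10/522769 ≈ 0.001383 - 1.2098e-5*I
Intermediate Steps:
G(n) = √2*√n (G(n) = √(n + n) = √(2*n) = √2*√n)
1/(G(m(4, -24)) + J(-1679)) = 1/(√2*√(4 - 24) + 723) = 1/(√2*√(-20) + 723) = 1/(√2*(2*I*√5) + 723) = 1/(2*I*√10 + 723) = 1/(723 + 2*I*√10)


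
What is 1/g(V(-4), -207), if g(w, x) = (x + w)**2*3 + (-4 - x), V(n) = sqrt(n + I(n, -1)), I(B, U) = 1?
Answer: I/(1242*sqrt(3) + 128741*I) ≈ 7.7654e-6 + 1.2976e-7*I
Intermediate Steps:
V(n) = sqrt(1 + n) (V(n) = sqrt(n + 1) = sqrt(1 + n))
g(w, x) = -4 - x + 3*(w + x)**2 (g(w, x) = (w + x)**2*3 + (-4 - x) = 3*(w + x)**2 + (-4 - x) = -4 - x + 3*(w + x)**2)
1/g(V(-4), -207) = 1/(-4 - 1*(-207) + 3*(sqrt(1 - 4) - 207)**2) = 1/(-4 + 207 + 3*(sqrt(-3) - 207)**2) = 1/(-4 + 207 + 3*(I*sqrt(3) - 207)**2) = 1/(-4 + 207 + 3*(-207 + I*sqrt(3))**2) = 1/(203 + 3*(-207 + I*sqrt(3))**2)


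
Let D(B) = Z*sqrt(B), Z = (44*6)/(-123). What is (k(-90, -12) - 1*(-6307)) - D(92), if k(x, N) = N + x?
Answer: 6205 + 176*sqrt(23)/41 ≈ 6225.6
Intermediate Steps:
Z = -88/41 (Z = 264*(-1/123) = -88/41 ≈ -2.1463)
D(B) = -88*sqrt(B)/41
(k(-90, -12) - 1*(-6307)) - D(92) = ((-12 - 90) - 1*(-6307)) - (-88)*sqrt(92)/41 = (-102 + 6307) - (-88)*2*sqrt(23)/41 = 6205 - (-176)*sqrt(23)/41 = 6205 + 176*sqrt(23)/41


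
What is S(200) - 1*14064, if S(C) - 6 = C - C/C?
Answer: -13859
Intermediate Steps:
S(C) = 5 + C (S(C) = 6 + (C - C/C) = 6 + (C - 1*1) = 6 + (C - 1) = 6 + (-1 + C) = 5 + C)
S(200) - 1*14064 = (5 + 200) - 1*14064 = 205 - 14064 = -13859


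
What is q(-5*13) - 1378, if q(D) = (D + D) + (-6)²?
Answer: -1472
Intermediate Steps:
q(D) = 36 + 2*D (q(D) = 2*D + 36 = 36 + 2*D)
q(-5*13) - 1378 = (36 + 2*(-5*13)) - 1378 = (36 + 2*(-65)) - 1378 = (36 - 130) - 1378 = -94 - 1378 = -1472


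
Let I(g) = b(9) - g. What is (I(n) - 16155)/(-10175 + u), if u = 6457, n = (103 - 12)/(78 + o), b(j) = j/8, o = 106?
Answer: 743101/171028 ≈ 4.3449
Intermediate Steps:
b(j) = j/8 (b(j) = j*(⅛) = j/8)
n = 91/184 (n = (103 - 12)/(78 + 106) = 91/184 ≈ 0.49457)
I(g) = 9/8 - g (I(g) = (⅛)*9 - g = 9/8 - g)
(I(n) - 16155)/(-10175 + u) = ((9/8 - 1*91/184) - 16155)/(-10175 + 6457) = ((9/8 - 91/184) - 16155)/(-3718) = (29/46 - 16155)*(-1/3718) = -743101/46*(-1/3718) = 743101/171028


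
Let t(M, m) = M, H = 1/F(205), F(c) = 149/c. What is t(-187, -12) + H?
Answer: -27658/149 ≈ -185.62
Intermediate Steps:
H = 205/149 (H = 1/(149/205) = 205/149 ≈ 1.3758)
t(-187, -12) + H = -187 + 205/149 = -27658/149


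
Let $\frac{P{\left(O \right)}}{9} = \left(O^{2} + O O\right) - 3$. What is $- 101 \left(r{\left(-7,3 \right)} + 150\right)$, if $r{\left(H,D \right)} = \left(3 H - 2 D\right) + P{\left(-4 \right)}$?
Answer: $-38784$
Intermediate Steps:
$P{\left(O \right)} = -27 + 18 O^{2}$ ($P{\left(O \right)} = 9 \left(\left(O^{2} + O O\right) - 3\right) = 9 \left(\left(O^{2} + O^{2}\right) - 3\right) = 9 \left(2 O^{2} - 3\right) = 9 \left(-3 + 2 O^{2}\right) = -27 + 18 O^{2}$)
$r{\left(H,D \right)} = 261 - 2 D + 3 H$ ($r{\left(H,D \right)} = \left(3 H - 2 D\right) - \left(27 - 18 \left(-4\right)^{2}\right) = \left(- 2 D + 3 H\right) + \left(-27 + 18 \cdot 16\right) = \left(- 2 D + 3 H\right) + \left(-27 + 288\right) = \left(- 2 D + 3 H\right) + 261 = 261 - 2 D + 3 H$)
$- 101 \left(r{\left(-7,3 \right)} + 150\right) = - 101 \left(\left(261 - 6 + 3 \left(-7\right)\right) + 150\right) = - 101 \left(\left(261 - 6 - 21\right) + 150\right) = - 101 \left(234 + 150\right) = \left(-101\right) 384 = -38784$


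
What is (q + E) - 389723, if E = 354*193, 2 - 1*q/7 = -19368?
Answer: -185811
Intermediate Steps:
q = 135590 (q = 14 - 7*(-19368) = 14 + 135576 = 135590)
E = 68322
(q + E) - 389723 = (135590 + 68322) - 389723 = 203912 - 389723 = -185811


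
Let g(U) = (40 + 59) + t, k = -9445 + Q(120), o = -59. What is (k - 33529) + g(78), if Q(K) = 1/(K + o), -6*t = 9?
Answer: -5230931/122 ≈ -42877.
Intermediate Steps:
t = -3/2 (t = -⅙*9 = -3/2 ≈ -1.5000)
Q(K) = 1/(-59 + K) (Q(K) = 1/(K - 59) = 1/(-59 + K))
k = -576144/61 (k = -9445 + 1/(-59 + 120) = -9445 + 1/61 = -576144/61 ≈ -9445.0)
g(U) = 195/2 (g(U) = (40 + 59) - 3/2 = 99 - 3/2 = 195/2)
(k - 33529) + g(78) = (-576144/61 - 33529) + 195/2 = -2621413/61 + 195/2 = -5230931/122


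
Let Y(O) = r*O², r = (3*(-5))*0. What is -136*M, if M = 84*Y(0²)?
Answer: 0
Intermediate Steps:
r = 0 (r = -15*0 = 0)
Y(O) = 0 (Y(O) = 0*O² = 0)
M = 0 (M = 84*0 = 0)
-136*M = -136*0 = 0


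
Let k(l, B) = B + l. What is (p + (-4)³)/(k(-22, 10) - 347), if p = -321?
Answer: 385/359 ≈ 1.0724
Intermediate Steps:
(p + (-4)³)/(k(-22, 10) - 347) = (-321 + (-4)³)/((10 - 22) - 347) = (-321 - 64)/(-12 - 347) = -385/(-359) = -385*(-1/359) = 385/359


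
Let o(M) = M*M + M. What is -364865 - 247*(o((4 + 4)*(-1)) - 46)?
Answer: -367335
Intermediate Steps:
o(M) = M + M**2 (o(M) = M**2 + M = M + M**2)
-364865 - 247*(o((4 + 4)*(-1)) - 46) = -364865 - 247*(((4 + 4)*(-1))*(1 + (4 + 4)*(-1)) - 46) = -364865 - 247*((8*(-1))*(1 + 8*(-1)) - 46) = -364865 - 247*(-8*(1 - 8) - 46) = -364865 - 247*(-8*(-7) - 46) = -364865 - 247*(56 - 46) = -364865 - 247*10 = -364865 - 1*2470 = -364865 - 2470 = -367335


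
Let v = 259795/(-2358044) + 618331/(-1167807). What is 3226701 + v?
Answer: 8885494784453628979/2753740289508 ≈ 3.2267e+6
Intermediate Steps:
v = -1761442124129/2753740289508 (v = 259795*(-1/2358044) + 618331*(-1/1167807) = -259795/2358044 - 618331/1167807 = -1761442124129/2753740289508 ≈ -0.63965)
3226701 + v = 3226701 - 1761442124129/2753740289508 = 8885494784453628979/2753740289508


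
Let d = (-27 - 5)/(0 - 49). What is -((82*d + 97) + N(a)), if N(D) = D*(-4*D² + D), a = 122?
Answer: 355169515/49 ≈ 7.2484e+6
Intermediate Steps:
d = 32/49 (d = -32/(-49) = -32*(-1/49) = 32/49 ≈ 0.65306)
N(D) = D*(D - 4*D²)
-((82*d + 97) + N(a)) = -((82*(32/49) + 97) + 122²*(1 - 4*122)) = -((2624/49 + 97) + 14884*(1 - 488)) = -(7377/49 + 14884*(-487)) = -(7377/49 - 7248508) = -1*(-355169515/49) = 355169515/49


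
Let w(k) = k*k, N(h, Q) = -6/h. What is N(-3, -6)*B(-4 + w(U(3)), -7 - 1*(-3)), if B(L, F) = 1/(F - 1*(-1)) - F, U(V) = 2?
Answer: 22/3 ≈ 7.3333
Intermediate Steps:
w(k) = k**2
B(L, F) = 1/(1 + F) - F (B(L, F) = 1/(F + 1) - F = 1/(1 + F) - F)
N(-3, -6)*B(-4 + w(U(3)), -7 - 1*(-3)) = (-6/(-3))*((1 - (-7 - 1*(-3)) - (-7 - 1*(-3))**2)/(1 + (-7 - 1*(-3)))) = (-6*(-1/3))*((1 - (-7 + 3) - (-7 + 3)**2)/(1 + (-7 + 3))) = 2*((1 - 1*(-4) - 1*(-4)**2)/(1 - 4)) = 2*((1 + 4 - 1*16)/(-3)) = 2*(-(1 + 4 - 16)/3) = 2*(-1/3*(-11)) = 2*(11/3) = 22/3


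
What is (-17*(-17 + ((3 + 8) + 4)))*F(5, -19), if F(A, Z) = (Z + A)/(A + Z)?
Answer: 34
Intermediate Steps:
F(A, Z) = 1 (F(A, Z) = (A + Z)/(A + Z) = 1)
(-17*(-17 + ((3 + 8) + 4)))*F(5, -19) = -17*(-17 + ((3 + 8) + 4))*1 = -17*(-17 + (11 + 4))*1 = -17*(-17 + 15)*1 = -17*(-2)*1 = 34*1 = 34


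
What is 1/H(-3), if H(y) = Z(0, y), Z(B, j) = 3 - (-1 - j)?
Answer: 1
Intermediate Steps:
Z(B, j) = 4 + j (Z(B, j) = 3 + (1 + j) = 4 + j)
H(y) = 4 + y
1/H(-3) = 1/(4 - 3) = 1/1 = 1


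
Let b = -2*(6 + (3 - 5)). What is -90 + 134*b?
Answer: -1162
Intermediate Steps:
b = -8 (b = -2*(6 - 2) = -2*4 = -8)
-90 + 134*b = -90 + 134*(-8) = -90 - 1072 = -1162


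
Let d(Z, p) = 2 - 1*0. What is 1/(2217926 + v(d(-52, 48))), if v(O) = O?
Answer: 1/2217928 ≈ 4.5087e-7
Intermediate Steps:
d(Z, p) = 2 (d(Z, p) = 2 + 0 = 2)
1/(2217926 + v(d(-52, 48))) = 1/(2217926 + 2) = 1/2217928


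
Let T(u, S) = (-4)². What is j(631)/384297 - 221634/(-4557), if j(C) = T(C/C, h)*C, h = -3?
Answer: 4058061370/83392449 ≈ 48.662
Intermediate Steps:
T(u, S) = 16
j(C) = 16*C
j(631)/384297 - 221634/(-4557) = (16*631)/384297 - 221634/(-4557) = 10096*(1/384297) - 221634*(-1/4557) = 10096/384297 + 10554/217 = 4058061370/83392449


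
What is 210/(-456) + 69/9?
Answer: 1643/228 ≈ 7.2061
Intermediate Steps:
210/(-456) + 69/9 = 210*(-1/456) + 69*(⅑) = -35/76 + 23/3 = 1643/228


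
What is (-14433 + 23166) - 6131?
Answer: 2602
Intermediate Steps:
(-14433 + 23166) - 6131 = 8733 - 6131 = 2602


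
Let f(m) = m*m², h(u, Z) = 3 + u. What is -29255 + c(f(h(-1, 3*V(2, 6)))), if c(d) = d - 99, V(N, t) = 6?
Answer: -29346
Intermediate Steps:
f(m) = m³
c(d) = -99 + d
-29255 + c(f(h(-1, 3*V(2, 6)))) = -29255 + (-99 + (3 - 1)³) = -29255 + (-99 + 2³) = -29255 + (-99 + 8) = -29255 - 91 = -29346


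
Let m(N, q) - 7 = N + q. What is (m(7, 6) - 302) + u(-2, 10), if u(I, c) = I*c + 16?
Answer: -286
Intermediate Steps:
m(N, q) = 7 + N + q (m(N, q) = 7 + (N + q) = 7 + N + q)
u(I, c) = 16 + I*c
(m(7, 6) - 302) + u(-2, 10) = ((7 + 7 + 6) - 302) + (16 - 2*10) = (20 - 302) + (16 - 20) = -282 - 4 = -286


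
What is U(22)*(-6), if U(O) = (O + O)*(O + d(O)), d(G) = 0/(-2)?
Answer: -5808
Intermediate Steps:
d(G) = 0 (d(G) = 0*(-½) = 0)
U(O) = 2*O² (U(O) = (O + O)*(O + 0) = (2*O)*O = 2*O²)
U(22)*(-6) = (2*22²)*(-6) = (2*484)*(-6) = 968*(-6) = -5808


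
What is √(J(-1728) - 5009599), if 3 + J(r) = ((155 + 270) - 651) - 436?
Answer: 6*I*√139174 ≈ 2238.4*I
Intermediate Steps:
J(r) = -665 (J(r) = -3 + (((155 + 270) - 651) - 436) = -3 + ((425 - 651) - 436) = -3 + (-226 - 436) = -3 - 662 = -665)
√(J(-1728) - 5009599) = √(-665 - 5009599) = √(-5010264) = 6*I*√139174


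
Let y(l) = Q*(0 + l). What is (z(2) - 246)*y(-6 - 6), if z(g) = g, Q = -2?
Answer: -5856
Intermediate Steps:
y(l) = -2*l (y(l) = -2*(0 + l) = -2*l)
(z(2) - 246)*y(-6 - 6) = (2 - 246)*(-2*(-6 - 6)) = -(-488)*(-12) = -244*24 = -5856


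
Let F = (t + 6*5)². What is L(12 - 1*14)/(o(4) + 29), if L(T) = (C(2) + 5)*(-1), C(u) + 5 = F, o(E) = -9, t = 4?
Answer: -289/5 ≈ -57.800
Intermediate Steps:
F = 1156 (F = (4 + 6*5)² = (4 + 30)² = 34² = 1156)
C(u) = 1151 (C(u) = -5 + 1156 = 1151)
L(T) = -1156 (L(T) = (1151 + 5)*(-1) = 1156*(-1) = -1156)
L(12 - 1*14)/(o(4) + 29) = -1156/(-9 + 29) = -1156/20 = -1156*1/20 = -289/5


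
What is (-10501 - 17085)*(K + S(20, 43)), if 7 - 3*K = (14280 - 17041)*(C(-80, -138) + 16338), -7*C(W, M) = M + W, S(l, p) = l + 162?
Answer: -2909130319290/7 ≈ -4.1559e+11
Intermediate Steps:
S(l, p) = 162 + l
C(W, M) = -M/7 - W/7 (C(W, M) = -(M + W)/7 = -M/7 - W/7)
K = 105455491/7 (K = 7/3 - (14280 - 17041)*((-1/7*(-138) - 1/7*(-80)) + 16338)/3 = 7/3 - (-2761)*((138/7 + 80/7) + 16338)/3 = 7/3 - (-2761)*(218/7 + 16338)/3 = 7/3 - (-2761)*114584/(3*7) = 7/3 - 1/3*(-316366424/7) = 7/3 + 316366424/21 = 105455491/7 ≈ 1.5065e+7)
(-10501 - 17085)*(K + S(20, 43)) = (-10501 - 17085)*(105455491/7 + (162 + 20)) = -27586*(105455491/7 + 182) = -27586*105456765/7 = -2909130319290/7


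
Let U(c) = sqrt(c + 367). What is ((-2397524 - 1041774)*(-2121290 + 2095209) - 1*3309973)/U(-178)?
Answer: 9966335685*sqrt(21)/7 ≈ 6.5245e+9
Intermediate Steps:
U(c) = sqrt(367 + c)
((-2397524 - 1041774)*(-2121290 + 2095209) - 1*3309973)/U(-178) = ((-2397524 - 1041774)*(-2121290 + 2095209) - 1*3309973)/(sqrt(367 - 178)) = (-3439298*(-26081) - 3309973)/(sqrt(189)) = (89700331138 - 3309973)/((3*sqrt(21))) = 89697021165*(sqrt(21)/63) = 9966335685*sqrt(21)/7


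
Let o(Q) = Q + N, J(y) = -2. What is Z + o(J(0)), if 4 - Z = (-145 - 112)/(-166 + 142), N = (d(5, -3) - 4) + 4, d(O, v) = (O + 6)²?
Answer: 2695/24 ≈ 112.29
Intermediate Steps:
d(O, v) = (6 + O)²
N = 121 (N = ((6 + 5)² - 4) + 4 = (11² - 4) + 4 = (121 - 4) + 4 = 117 + 4 = 121)
o(Q) = 121 + Q (o(Q) = Q + 121 = 121 + Q)
Z = -161/24 (Z = 4 - (-145 - 112)/(-166 + 142) = 4 - (-257)/(-24) = 4 - (-257)*(-1)/24 = 4 - 1*257/24 = 4 - 257/24 = -161/24 ≈ -6.7083)
Z + o(J(0)) = -161/24 + (121 - 2) = -161/24 + 119 = 2695/24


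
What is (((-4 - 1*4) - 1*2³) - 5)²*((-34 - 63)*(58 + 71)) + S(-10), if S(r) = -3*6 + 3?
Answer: -5518248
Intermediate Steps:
S(r) = -15 (S(r) = -18 + 3 = -15)
(((-4 - 1*4) - 1*2³) - 5)²*((-34 - 63)*(58 + 71)) + S(-10) = (((-4 - 1*4) - 1*2³) - 5)²*((-34 - 63)*(58 + 71)) - 15 = (((-4 - 4) - 1*8) - 5)²*(-97*129) - 15 = ((-8 - 8) - 5)²*(-12513) - 15 = (-16 - 5)²*(-12513) - 15 = (-21)²*(-12513) - 15 = 441*(-12513) - 15 = -5518233 - 15 = -5518248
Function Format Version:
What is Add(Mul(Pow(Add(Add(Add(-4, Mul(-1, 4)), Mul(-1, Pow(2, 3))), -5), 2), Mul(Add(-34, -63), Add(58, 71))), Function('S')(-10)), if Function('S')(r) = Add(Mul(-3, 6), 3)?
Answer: -5518248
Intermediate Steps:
Function('S')(r) = -15 (Function('S')(r) = Add(-18, 3) = -15)
Add(Mul(Pow(Add(Add(Add(-4, Mul(-1, 4)), Mul(-1, Pow(2, 3))), -5), 2), Mul(Add(-34, -63), Add(58, 71))), Function('S')(-10)) = Add(Mul(Pow(Add(Add(Add(-4, Mul(-1, 4)), Mul(-1, Pow(2, 3))), -5), 2), Mul(Add(-34, -63), Add(58, 71))), -15) = Add(Mul(Pow(Add(Add(Add(-4, -4), Mul(-1, 8)), -5), 2), Mul(-97, 129)), -15) = Add(Mul(Pow(Add(Add(-8, -8), -5), 2), -12513), -15) = Add(Mul(Pow(Add(-16, -5), 2), -12513), -15) = Add(Mul(Pow(-21, 2), -12513), -15) = Add(Mul(441, -12513), -15) = Add(-5518233, -15) = -5518248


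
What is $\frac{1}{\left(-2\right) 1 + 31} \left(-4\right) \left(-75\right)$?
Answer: $\frac{300}{29} \approx 10.345$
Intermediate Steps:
$\frac{1}{\left(-2\right) 1 + 31} \left(-4\right) \left(-75\right) = \frac{1}{-2 + 31} \left(-4\right) \left(-75\right) = \frac{1}{29} \left(-4\right) \left(-75\right) = \left(- \frac{4}{29}\right) \left(-75\right) = \frac{300}{29}$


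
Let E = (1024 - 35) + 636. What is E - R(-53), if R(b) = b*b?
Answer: -1184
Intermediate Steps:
R(b) = b**2
E = 1625 (E = 989 + 636 = 1625)
E - R(-53) = 1625 - 1*(-53)**2 = 1625 - 1*2809 = 1625 - 2809 = -1184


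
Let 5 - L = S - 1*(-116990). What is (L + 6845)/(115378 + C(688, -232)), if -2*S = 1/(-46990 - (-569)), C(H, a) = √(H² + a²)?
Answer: -589905669937009/617935727892436 + 10225617881*√8237/154483931973109 ≈ -0.94863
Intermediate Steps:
S = 1/92842 (S = -1/(2*(-46990 - (-569))) = -1/(2*(-46990 - 1*(-569))) = -1/(2*(-46990 + 569)) = -½/(-46421) = -½*(-1/46421) = 1/92842 ≈ 1.0771e-5)
L = -10861121371/92842 (L = 5 - (1/92842 - 1*(-116990)) = 5 - (1/92842 + 116990) = 5 - 1*10861585581/92842 = 5 - 10861585581/92842 = -10861121371/92842 ≈ -1.1699e+5)
(L + 6845)/(115378 + C(688, -232)) = (-10861121371/92842 + 6845)/(115378 + √(688² + (-232)²)) = -10225617881/(92842*(115378 + √(473344 + 53824))) = -10225617881/(92842*(115378 + √527168)) = -10225617881/(92842*(115378 + 8*√8237))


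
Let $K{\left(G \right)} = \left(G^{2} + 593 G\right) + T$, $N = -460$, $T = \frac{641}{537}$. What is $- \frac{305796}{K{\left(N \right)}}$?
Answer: $\frac{164212452}{32853019} \approx 4.9984$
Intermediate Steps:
$T = \frac{641}{537}$ ($T = 641 \cdot \frac{1}{537} = \frac{641}{537} \approx 1.1937$)
$K{\left(G \right)} = \frac{641}{537} + G^{2} + 593 G$ ($K{\left(G \right)} = \left(G^{2} + 593 G\right) + \frac{641}{537} = \frac{641}{537} + G^{2} + 593 G$)
$- \frac{305796}{K{\left(N \right)}} = - \frac{305796}{\frac{641}{537} + \left(-460\right)^{2} + 593 \left(-460\right)} = - \frac{305796}{\frac{641}{537} + 211600 - 272780} = - \frac{305796}{- \frac{32853019}{537}} = \left(-305796\right) \left(- \frac{537}{32853019}\right) = \frac{164212452}{32853019}$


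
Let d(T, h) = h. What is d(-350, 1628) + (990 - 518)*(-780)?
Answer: -366532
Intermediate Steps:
d(-350, 1628) + (990 - 518)*(-780) = 1628 + (990 - 518)*(-780) = 1628 + 472*(-780) = 1628 - 368160 = -366532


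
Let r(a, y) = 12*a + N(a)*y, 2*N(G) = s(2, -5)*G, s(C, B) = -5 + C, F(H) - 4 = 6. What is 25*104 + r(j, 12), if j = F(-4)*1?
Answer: 2540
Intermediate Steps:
F(H) = 10 (F(H) = 4 + 6 = 10)
j = 10 (j = 10*1 = 10)
N(G) = -3*G/2 (N(G) = ((-5 + 2)*G)/2 = (-3*G)/2 = -3*G/2)
r(a, y) = 12*a - 3*a*y/2 (r(a, y) = 12*a + (-3*a/2)*y = 12*a - 3*a*y/2)
25*104 + r(j, 12) = 25*104 + (3/2)*10*(8 - 1*12) = 2600 + (3/2)*10*(8 - 12) = 2600 + (3/2)*10*(-4) = 2600 - 60 = 2540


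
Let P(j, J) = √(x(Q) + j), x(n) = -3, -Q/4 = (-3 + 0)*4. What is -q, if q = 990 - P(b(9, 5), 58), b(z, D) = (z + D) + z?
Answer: -990 + 2*√5 ≈ -985.53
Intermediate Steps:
Q = 48 (Q = -4*(-3 + 0)*4 = -(-12)*4 = -4*(-12) = 48)
b(z, D) = D + 2*z (b(z, D) = (D + z) + z = D + 2*z)
P(j, J) = √(-3 + j)
q = 990 - 2*√5 (q = 990 - √(-3 + (5 + 2*9)) = 990 - √(-3 + (5 + 18)) = 990 - √(-3 + 23) = 990 - √20 = 990 - 2*√5 ≈ 985.53)
-q = -(990 - 2*√5) = -990 + 2*√5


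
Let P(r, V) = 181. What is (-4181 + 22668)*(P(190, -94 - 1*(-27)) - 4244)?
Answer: -75112681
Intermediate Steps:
(-4181 + 22668)*(P(190, -94 - 1*(-27)) - 4244) = (-4181 + 22668)*(181 - 4244) = 18487*(-4063) = -75112681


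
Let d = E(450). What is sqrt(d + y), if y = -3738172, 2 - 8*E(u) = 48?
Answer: I*sqrt(14952711)/2 ≈ 1933.4*I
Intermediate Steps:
E(u) = -23/4 (E(u) = 1/4 - 1/8*48 = 1/4 - 6 = -23/4)
d = -23/4 ≈ -5.7500
sqrt(d + y) = sqrt(-23/4 - 3738172) = sqrt(-14952711/4) = I*sqrt(14952711)/2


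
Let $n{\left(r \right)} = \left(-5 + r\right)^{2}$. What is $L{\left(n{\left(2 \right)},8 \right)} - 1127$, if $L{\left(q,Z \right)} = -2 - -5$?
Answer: $-1124$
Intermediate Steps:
$L{\left(q,Z \right)} = 3$ ($L{\left(q,Z \right)} = -2 + 5 = 3$)
$L{\left(n{\left(2 \right)},8 \right)} - 1127 = 3 - 1127 = -1124$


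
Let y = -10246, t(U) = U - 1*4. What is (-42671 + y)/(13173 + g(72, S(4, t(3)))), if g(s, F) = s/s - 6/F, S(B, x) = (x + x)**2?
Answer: -105834/26345 ≈ -4.0172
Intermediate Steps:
t(U) = -4 + U (t(U) = U - 4 = -4 + U)
S(B, x) = 4*x**2 (S(B, x) = (2*x)**2 = 4*x**2)
g(s, F) = 1 - 6/F
(-42671 + y)/(13173 + g(72, S(4, t(3)))) = (-42671 - 10246)/(13173 + (-6 + 4*(-4 + 3)**2)/((4*(-4 + 3)**2))) = -52917/(13173 + (-6 + 4*(-1)**2)/((4*(-1)**2))) = -52917/(13173 + (-6 + 4*1)/((4*1))) = -52917/(13173 + (-6 + 4)/4) = -52917/(13173 + (1/4)*(-2)) = -52917/(13173 - 1/2) = -52917/26345/2 = -52917*2/26345 = -105834/26345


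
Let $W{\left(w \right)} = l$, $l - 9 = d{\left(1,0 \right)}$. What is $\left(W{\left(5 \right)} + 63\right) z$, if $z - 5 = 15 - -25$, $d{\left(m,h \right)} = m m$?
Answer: $3285$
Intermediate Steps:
$d{\left(m,h \right)} = m^{2}$
$l = 10$ ($l = 9 + 1^{2} = 9 + 1 = 10$)
$W{\left(w \right)} = 10$
$z = 45$ ($z = 5 + \left(15 - -25\right) = 5 + \left(15 + 25\right) = 5 + 40 = 45$)
$\left(W{\left(5 \right)} + 63\right) z = \left(10 + 63\right) 45 = 73 \cdot 45 = 3285$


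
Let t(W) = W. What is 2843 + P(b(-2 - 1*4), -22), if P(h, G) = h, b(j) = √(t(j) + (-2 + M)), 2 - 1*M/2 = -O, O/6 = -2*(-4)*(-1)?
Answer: 2843 + 10*I ≈ 2843.0 + 10.0*I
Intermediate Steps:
O = -48 (O = 6*(-2*(-4)*(-1)) = 6*(8*(-1)) = 6*(-8) = -48)
M = -92 (M = 4 - (-2)*(-48) = 4 - 2*48 = 4 - 96 = -92)
b(j) = √(-94 + j) (b(j) = √(j + (-2 - 92)) = √(j - 94) = √(-94 + j))
2843 + P(b(-2 - 1*4), -22) = 2843 + √(-94 + (-2 - 1*4)) = 2843 + √(-94 + (-2 - 4)) = 2843 + √(-94 - 6) = 2843 + √(-100) = 2843 + 10*I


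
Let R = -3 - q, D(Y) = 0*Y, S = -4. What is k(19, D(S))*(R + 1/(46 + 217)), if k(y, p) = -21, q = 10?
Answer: 71778/263 ≈ 272.92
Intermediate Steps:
D(Y) = 0
R = -13 (R = -3 - 1*10 = -3 - 10 = -13)
k(19, D(S))*(R + 1/(46 + 217)) = -21*(-13 + 1/(46 + 217)) = -21*(-13 + 1/263) = -21*(-3418/263) = 71778/263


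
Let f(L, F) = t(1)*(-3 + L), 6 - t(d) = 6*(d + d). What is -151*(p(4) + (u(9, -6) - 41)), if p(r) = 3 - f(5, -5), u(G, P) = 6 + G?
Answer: 1661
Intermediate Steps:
t(d) = 6 - 12*d (t(d) = 6 - 6*(d + d) = 6 - 6*2*d = 6 - 12*d)
f(L, F) = 18 - 6*L (f(L, F) = (6 - 12*1)*(-3 + L) = (6 - 12)*(-3 + L) = -6*(-3 + L) = 18 - 6*L)
p(r) = 15 (p(r) = 3 - (18 - 6*5) = 3 - (18 - 30) = 3 - 1*(-12) = 3 + 12 = 15)
-151*(p(4) + (u(9, -6) - 41)) = -151*(15 + ((6 + 9) - 41)) = -151*(15 + (15 - 41)) = -151*(15 - 26) = -151*(-11) = 1661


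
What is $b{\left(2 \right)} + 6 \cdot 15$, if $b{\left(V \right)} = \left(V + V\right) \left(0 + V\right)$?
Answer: $98$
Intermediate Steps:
$b{\left(V \right)} = 2 V^{2}$ ($b{\left(V \right)} = 2 V V = 2 V^{2}$)
$b{\left(2 \right)} + 6 \cdot 15 = 2 \cdot 2^{2} + 6 \cdot 15 = 2 \cdot 4 + 90 = 8 + 90 = 98$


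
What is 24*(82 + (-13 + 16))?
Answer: 2040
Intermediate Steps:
24*(82 + (-13 + 16)) = 24*(82 + 3) = 24*85 = 2040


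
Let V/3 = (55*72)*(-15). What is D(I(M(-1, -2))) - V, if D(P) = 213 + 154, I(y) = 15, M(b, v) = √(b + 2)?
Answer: 178567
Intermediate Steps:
M(b, v) = √(2 + b)
D(P) = 367
V = -178200 (V = 3*((55*72)*(-15)) = 3*(3960*(-15)) = 3*(-59400) = -178200)
D(I(M(-1, -2))) - V = 367 - 1*(-178200) = 367 + 178200 = 178567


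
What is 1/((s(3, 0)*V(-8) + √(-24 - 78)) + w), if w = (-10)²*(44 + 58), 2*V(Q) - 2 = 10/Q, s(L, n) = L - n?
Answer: 217624/2220011803 - 64*I*√102/6660035409 ≈ 9.8028e-5 - 9.7052e-8*I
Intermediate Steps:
V(Q) = 1 + 5/Q (V(Q) = 1 + (10/Q)/2 = 1 + 5/Q)
w = 10200 (w = 100*102 = 10200)
1/((s(3, 0)*V(-8) + √(-24 - 78)) + w) = 1/(((3 - 1*0)*((5 - 8)/(-8)) + √(-24 - 78)) + 10200) = 1/(((3 + 0)*(-⅛*(-3)) + √(-102)) + 10200) = 1/((3*(3/8) + I*√102) + 10200) = 1/((9/8 + I*√102) + 10200) = 1/(81609/8 + I*√102)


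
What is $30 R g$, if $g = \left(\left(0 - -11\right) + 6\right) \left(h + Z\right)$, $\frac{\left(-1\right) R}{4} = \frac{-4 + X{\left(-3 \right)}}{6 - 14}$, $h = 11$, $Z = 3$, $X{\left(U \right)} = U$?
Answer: $-24990$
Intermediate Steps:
$R = - \frac{7}{2}$ ($R = - 4 \frac{-4 - 3}{6 - 14} = - 4 \left(- \frac{7}{-8}\right) = - 4 \left(\left(-7\right) \left(- \frac{1}{8}\right)\right) = \left(-4\right) \frac{7}{8} = - \frac{7}{2} \approx -3.5$)
$g = 238$ ($g = \left(\left(0 - -11\right) + 6\right) \left(11 + 3\right) = \left(\left(0 + 11\right) + 6\right) 14 = \left(11 + 6\right) 14 = 17 \cdot 14 = 238$)
$30 R g = 30 \left(- \frac{7}{2}\right) 238 = \left(-105\right) 238 = -24990$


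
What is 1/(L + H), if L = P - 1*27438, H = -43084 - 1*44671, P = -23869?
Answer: -1/139062 ≈ -7.1910e-6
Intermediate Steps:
H = -87755 (H = -43084 - 44671 = -87755)
L = -51307 (L = -23869 - 1*27438 = -23869 - 27438 = -51307)
1/(L + H) = 1/(-51307 - 87755) = 1/(-139062) = -1/139062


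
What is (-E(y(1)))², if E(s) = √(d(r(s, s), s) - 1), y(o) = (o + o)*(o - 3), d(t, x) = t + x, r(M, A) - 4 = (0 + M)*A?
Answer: 15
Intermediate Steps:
r(M, A) = 4 + A*M (r(M, A) = 4 + (0 + M)*A = 4 + M*A = 4 + A*M)
y(o) = 2*o*(-3 + o) (y(o) = (2*o)*(-3 + o) = 2*o*(-3 + o))
E(s) = √(3 + s + s²) (E(s) = √(((4 + s*s) + s) - 1) = √(((4 + s²) + s) - 1) = √((4 + s + s²) - 1) = √(3 + s + s²))
(-E(y(1)))² = (-√(3 + 2*1*(-3 + 1) + (2*1*(-3 + 1))²))² = (-√(3 + 2*1*(-2) + (2*1*(-2))²))² = (-√(3 - 4 + (-4)²))² = (-√(3 - 4 + 16))² = (-√15)² = 15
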